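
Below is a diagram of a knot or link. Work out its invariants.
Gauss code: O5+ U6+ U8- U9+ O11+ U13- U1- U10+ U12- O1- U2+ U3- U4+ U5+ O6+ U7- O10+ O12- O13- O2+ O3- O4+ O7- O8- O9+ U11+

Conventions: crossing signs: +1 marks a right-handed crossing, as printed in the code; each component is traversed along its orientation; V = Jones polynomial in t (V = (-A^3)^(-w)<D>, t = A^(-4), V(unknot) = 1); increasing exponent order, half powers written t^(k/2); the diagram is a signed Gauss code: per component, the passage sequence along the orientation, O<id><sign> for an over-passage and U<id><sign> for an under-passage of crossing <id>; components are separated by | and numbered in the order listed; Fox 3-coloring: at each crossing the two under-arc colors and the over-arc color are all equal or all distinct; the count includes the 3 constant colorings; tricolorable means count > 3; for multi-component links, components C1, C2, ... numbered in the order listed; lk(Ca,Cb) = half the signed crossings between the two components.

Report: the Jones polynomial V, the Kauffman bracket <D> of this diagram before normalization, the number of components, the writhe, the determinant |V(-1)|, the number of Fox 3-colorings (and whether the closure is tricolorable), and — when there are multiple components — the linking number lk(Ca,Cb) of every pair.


V(t) = t + t^3 - t^4
bracket: A^-13 - A^-9 - A^-1, w = +1
1 component, writhe +1, over 13 crossings
det 3, colorings 9 of 3^13 — tricolorable
observation: the span of V is 3, forcing >= 3 crossings in any diagram


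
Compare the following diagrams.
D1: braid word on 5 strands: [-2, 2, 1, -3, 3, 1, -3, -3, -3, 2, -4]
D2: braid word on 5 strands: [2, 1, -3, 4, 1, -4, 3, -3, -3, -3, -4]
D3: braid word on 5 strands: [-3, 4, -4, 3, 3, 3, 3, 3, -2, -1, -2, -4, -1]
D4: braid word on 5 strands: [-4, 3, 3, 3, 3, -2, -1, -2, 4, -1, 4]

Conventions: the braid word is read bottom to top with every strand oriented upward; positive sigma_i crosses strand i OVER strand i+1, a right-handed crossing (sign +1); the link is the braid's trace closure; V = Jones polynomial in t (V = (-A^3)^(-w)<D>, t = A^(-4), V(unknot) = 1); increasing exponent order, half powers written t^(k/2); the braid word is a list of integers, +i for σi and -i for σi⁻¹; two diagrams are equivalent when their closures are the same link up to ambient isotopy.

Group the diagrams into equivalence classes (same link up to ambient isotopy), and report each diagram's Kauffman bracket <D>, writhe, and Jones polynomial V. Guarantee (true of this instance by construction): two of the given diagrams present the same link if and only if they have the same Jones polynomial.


grouping into links: {D1, D2} | {D3, D4}
V(D1) = t^(-7/2) - t^(-5/2) + t^(-3/2) - 2t^(-1/2) - t^(3/2)  (w -1, c 11, <D> = A^-9 + 2A^-1 - A^3 + A^7 - A^11)
V(D2) = t^(-7/2) - t^(-5/2) + t^(-3/2) - 2t^(-1/2) - t^(3/2)  [11 crossings, <D> = A^-9 + 2A^-1 - A^3 + A^7 - A^11, w = -1]
V(D3) = t^(-5/2) - t^(-3/2) + t^(-1/2) - 3t^(1/2) + 2t^(3/2) - 2t^(5/2) + t^(7/2) - t^(9/2)  (w -1, c 13, <D> = A^-21 - A^-17 + 2A^-13 - 2A^-9 + 3A^-5 - A^-1 + A^3 - A^7)
D4 (bracket A^-15 - A^-11 + 2A^-7 - 2A^-3 + 3A - A^5 + A^9 - A^13; 11 crossings at w = +1): V = t^(-5/2) - t^(-3/2) + t^(-1/2) - 3t^(1/2) + 2t^(3/2) - 2t^(5/2) + t^(7/2) - t^(9/2)
key observation: comparing 4 Jones polynomials yields 2 groups


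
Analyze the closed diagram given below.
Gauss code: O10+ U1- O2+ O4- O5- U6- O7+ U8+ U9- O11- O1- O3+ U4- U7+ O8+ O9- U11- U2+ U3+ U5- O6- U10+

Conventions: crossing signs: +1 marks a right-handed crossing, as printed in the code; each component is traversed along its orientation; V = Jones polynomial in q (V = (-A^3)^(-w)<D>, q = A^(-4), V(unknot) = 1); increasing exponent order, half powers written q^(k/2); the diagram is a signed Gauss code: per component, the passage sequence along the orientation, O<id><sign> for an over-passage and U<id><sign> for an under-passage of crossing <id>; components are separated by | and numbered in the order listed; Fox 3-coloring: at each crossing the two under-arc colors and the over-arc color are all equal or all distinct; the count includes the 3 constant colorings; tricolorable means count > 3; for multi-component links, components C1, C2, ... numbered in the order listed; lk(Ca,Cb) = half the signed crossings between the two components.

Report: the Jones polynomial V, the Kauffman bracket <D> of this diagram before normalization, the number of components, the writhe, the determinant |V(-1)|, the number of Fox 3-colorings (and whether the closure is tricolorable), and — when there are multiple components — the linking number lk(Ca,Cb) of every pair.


V(q) = -q^-4 + q^-3 + q^-1
bracket: -A - A^9 + A^13, w = -1
1 component, writhe -1, over 11 crossings
det 3, colorings 9 of 3^11 — tricolorable
observation: |V(-1)| = 3: so tricolorable, since 3 divides 3


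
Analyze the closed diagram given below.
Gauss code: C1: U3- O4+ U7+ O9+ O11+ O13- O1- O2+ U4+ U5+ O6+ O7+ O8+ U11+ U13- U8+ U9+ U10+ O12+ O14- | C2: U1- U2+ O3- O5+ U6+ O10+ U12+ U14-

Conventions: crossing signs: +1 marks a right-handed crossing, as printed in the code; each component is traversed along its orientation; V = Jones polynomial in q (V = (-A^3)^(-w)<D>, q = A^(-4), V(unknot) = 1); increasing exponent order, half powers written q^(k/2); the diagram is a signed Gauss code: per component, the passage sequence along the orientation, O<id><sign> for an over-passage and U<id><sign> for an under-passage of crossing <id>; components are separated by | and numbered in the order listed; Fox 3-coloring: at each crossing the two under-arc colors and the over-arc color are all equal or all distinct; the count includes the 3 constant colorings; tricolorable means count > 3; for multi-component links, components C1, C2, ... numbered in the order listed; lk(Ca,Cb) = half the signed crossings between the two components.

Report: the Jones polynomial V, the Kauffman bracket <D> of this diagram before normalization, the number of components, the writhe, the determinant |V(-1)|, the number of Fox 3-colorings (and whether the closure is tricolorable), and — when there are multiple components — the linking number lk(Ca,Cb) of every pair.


V(q) = -q^(3/2) - 2q^(7/2) + q^(9/2) - q^(11/2) + q^(13/2)
bracket: A^-8 - A^-4 + 1 - 2A^4 - A^12, w = +6
2 components, writhe +6, over 14 crossings
lk(C1,C2) = +1
det 6, colorings 9 of 3^14 — tricolorable
observation: summing lk over 1 pair gives +1


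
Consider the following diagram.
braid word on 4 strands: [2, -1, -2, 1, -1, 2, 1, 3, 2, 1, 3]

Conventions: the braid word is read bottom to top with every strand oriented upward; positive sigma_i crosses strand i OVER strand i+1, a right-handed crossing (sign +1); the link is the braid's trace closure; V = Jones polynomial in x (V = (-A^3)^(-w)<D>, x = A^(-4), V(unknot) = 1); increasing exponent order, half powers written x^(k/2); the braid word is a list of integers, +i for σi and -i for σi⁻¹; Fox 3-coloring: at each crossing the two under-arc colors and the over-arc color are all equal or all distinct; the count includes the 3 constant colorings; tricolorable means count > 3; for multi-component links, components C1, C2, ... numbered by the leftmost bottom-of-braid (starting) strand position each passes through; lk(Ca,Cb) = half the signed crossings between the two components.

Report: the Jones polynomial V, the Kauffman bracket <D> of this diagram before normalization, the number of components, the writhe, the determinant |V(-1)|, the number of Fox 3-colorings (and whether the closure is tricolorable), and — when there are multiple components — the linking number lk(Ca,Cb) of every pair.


V = x + x^3 - x^4
<D> = A^-1 - A^3 - A^11 (w = +5)
1 component over 11 crossings, w = +5
9 Fox colorings among 3^11, |V(-1)| = 3: tricolorable
why: w = +5 shifts under R1 moves; the (-A^3)^(-5) factor cancels that in V


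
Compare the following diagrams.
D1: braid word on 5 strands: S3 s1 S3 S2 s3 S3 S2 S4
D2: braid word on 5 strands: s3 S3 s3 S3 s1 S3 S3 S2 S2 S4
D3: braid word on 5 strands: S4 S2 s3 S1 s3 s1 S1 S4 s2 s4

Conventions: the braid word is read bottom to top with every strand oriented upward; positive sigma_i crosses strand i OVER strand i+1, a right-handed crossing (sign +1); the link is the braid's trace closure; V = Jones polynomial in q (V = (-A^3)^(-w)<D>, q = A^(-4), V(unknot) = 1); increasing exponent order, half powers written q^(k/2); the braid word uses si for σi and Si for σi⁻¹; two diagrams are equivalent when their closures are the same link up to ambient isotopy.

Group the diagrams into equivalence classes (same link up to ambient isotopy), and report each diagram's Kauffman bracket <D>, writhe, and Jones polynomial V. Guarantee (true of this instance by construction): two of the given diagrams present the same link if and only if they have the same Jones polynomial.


grouping into links: {D1, D2} | {D3}
V(D1) = q^-5 + 2q^-3 + q^-1  (w -4, c 8, <D> = A^-8 + 2 + A^8)
V(D2) = q^-5 + 2q^-3 + q^-1  (w -4, c 10, <D> = A^-8 + 2 + A^8)
D3 (bracket A^-12 + A^-8 + A^-4 + 1; 10 crossings at w = 0): V = 1 + q + q^2 + q^3
why: V(q) takes 2 values over 3 diagrams, fixing the grouping


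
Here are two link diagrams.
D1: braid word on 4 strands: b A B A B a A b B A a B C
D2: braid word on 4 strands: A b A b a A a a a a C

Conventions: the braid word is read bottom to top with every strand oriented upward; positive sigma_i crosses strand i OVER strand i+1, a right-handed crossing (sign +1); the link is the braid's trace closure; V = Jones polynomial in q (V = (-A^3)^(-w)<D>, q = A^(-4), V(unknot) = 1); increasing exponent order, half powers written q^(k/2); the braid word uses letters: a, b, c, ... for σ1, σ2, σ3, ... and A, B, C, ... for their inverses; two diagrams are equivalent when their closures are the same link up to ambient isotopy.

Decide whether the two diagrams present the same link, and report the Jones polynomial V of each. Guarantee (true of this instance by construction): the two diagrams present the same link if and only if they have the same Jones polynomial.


equivalent: no
D1 (bracket -A^-11 - A^-3 + A; 13 crossings at w = -5): V = -q^-4 + q^-3 + q^-1
V(D2) = q - q^2 + 2q^3 - q^4 + q^5 - q^6  [11 crossings, <D> = A^-15 - A^-11 + A^-7 - 2A^-3 + A - A^5, w = +3]
observation: V(q) takes 2 values over 2 diagrams, fixing the grouping


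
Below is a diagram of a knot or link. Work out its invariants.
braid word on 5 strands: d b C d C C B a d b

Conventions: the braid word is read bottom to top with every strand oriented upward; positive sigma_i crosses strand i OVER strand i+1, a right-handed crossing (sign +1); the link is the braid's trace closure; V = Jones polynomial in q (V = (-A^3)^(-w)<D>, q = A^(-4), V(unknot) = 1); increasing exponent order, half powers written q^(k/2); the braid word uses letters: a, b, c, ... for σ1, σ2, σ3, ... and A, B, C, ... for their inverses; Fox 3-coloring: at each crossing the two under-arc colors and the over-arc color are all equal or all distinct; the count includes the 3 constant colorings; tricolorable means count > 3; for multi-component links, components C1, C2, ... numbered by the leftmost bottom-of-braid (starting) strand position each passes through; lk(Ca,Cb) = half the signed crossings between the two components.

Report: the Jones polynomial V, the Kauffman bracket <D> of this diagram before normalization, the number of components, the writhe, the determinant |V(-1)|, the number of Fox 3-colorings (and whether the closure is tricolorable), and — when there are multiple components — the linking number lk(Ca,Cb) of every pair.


V(q) = -q^-3 + 2q^-2 - 2q^-1 + 3 - 2q + 2q^2 - q^3
bracket: -A^-6 + 2A^-2 - 2A^2 + 3A^6 - 2A^10 + 2A^14 - A^18, w = +2
1 component, writhe +2, over 10 crossings
det 13, colorings 3 of 3^10 — not tricolorable
observation: V spans 6 powers of q: at least 6 crossings in any diagram


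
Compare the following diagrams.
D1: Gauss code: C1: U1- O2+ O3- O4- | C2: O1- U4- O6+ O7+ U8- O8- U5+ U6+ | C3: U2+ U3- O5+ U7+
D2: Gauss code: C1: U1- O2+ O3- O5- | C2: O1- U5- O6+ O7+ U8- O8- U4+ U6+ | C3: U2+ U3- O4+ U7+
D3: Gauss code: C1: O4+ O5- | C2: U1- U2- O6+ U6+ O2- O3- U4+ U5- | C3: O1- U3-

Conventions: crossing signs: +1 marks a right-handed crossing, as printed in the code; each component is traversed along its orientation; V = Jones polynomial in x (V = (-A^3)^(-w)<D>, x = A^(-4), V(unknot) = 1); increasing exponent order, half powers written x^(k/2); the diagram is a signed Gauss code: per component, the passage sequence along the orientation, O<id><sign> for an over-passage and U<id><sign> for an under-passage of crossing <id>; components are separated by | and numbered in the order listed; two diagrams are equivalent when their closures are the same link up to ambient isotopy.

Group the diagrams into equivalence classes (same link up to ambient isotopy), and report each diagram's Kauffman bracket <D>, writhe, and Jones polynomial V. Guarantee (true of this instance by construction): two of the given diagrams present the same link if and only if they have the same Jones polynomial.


equivalence classes: {D1, D2} | {D3}
D1 (bracket A^-8 + 2 + A^8; 8 crossings at w = 0): V = x^-2 + 2 + x^2
D2 (bracket A^-8 + 2 + A^8; 8 crossings at w = 0): V = x^-2 + 2 + x^2
V(D3) = x^-3 + x^-2 + x^-1 + 1  (w -2, c 6, <D> = A^-6 + A^-2 + A^2 + A^6)
observation: V(x) takes 2 values over 3 diagrams, fixing the grouping


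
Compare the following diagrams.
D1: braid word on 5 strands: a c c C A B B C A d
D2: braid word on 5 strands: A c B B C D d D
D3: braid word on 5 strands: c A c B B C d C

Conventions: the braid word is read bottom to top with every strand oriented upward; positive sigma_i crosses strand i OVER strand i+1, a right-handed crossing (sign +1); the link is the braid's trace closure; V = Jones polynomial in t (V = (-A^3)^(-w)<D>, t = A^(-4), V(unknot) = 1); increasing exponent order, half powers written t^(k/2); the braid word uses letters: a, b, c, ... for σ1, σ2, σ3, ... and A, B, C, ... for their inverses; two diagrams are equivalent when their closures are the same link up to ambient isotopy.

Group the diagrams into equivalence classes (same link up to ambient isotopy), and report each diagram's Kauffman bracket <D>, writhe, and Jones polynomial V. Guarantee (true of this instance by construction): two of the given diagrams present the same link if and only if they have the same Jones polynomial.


classes: {D1, D2, D3}
V(D1) = t^-3 + t^-2 + t^-1 + 1  [10 crossings, <D> = A^-6 + A^-2 + A^2 + A^6, w = -2]
V(D2) = t^-3 + t^-2 + t^-1 + 1  (w -4, c 8, <D> = A^-12 + A^-8 + A^-4 + 1)
D3 (bracket A^-6 + A^-2 + A^2 + A^6; 8 crossings at w = -2): V = t^-3 + t^-2 + t^-1 + 1
note: all 3 diagrams share one V(t), hence one class


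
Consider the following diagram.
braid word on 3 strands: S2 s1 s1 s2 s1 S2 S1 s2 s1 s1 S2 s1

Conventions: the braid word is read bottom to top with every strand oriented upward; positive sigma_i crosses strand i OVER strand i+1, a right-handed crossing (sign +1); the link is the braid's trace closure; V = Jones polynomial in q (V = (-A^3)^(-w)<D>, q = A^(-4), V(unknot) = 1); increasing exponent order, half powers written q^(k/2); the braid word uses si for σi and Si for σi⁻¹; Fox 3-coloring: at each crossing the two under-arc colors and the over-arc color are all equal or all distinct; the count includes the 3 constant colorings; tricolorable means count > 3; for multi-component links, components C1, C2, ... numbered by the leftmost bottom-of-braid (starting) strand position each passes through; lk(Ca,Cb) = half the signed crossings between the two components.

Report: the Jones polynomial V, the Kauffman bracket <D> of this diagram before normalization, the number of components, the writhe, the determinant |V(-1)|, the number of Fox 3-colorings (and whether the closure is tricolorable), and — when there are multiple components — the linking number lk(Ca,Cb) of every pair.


Jones polynomial: V(q) = 2q - 2q^2 + 3q^3 - 3q^4 + 2q^5 - 2q^6 + q^7
<D> = A^-16 - 2A^-12 + 2A^-8 - 3A^-4 + 3 - 2A^4 + 2A^8; writhe +4
components 1, writhe +4 (12 crossings)
3-colorings: 9 of 3^12, det 15 — tricolorable
note: det 15 = |V(-1)|; divisible by 3, so tricolorable


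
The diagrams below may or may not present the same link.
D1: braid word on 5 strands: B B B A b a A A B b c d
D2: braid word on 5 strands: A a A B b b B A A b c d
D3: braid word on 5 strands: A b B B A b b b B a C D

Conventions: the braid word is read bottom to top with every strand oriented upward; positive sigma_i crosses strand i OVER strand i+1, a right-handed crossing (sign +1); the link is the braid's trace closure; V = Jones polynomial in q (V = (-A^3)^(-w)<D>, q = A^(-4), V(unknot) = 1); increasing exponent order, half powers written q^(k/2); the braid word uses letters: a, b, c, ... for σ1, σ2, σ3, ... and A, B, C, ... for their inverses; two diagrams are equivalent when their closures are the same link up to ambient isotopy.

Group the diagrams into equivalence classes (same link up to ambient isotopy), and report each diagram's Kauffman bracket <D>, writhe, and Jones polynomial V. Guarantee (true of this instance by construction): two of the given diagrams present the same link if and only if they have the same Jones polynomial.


equivalence classes: {D1} | {D2} | {D3}
D1 (bracket A^-2 - A^2 + 2A^6 - A^10 + A^14 - A^18; 12 crossings at w = -2): V = -q^-6 + q^-5 - q^-4 + 2q^-3 - q^-2 + q^-1
V(D2) = -q^-4 + q^-3 + q^-1  (w 0, c 12, <D> = A^4 + A^12 - A^16)
D3 (bracket A^-6; 12 crossings at w = -2): V = 1
key observation: V(q) takes 3 values over 3 diagrams, fixing the grouping


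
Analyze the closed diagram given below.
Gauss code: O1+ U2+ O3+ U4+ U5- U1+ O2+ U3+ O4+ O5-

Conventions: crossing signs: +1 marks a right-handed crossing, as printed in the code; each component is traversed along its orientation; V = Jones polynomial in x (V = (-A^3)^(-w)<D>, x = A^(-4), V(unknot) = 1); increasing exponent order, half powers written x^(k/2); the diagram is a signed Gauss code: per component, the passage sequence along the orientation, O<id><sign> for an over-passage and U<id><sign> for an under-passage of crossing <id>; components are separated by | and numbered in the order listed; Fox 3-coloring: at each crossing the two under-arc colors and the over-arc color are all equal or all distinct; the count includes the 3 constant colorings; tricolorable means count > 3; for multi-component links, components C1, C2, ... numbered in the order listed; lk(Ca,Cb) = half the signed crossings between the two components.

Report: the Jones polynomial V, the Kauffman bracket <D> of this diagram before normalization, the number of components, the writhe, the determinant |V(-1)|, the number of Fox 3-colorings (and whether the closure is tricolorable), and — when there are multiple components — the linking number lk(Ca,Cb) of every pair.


V(x) = x + x^3 - x^4
bracket: A^-7 - A^-3 - A^5, w = +3
1 component, writhe +3, over 5 crossings
det 3, colorings 9 of 3^5 — tricolorable
observation: the span of V is 3, forcing >= 3 crossings in any diagram


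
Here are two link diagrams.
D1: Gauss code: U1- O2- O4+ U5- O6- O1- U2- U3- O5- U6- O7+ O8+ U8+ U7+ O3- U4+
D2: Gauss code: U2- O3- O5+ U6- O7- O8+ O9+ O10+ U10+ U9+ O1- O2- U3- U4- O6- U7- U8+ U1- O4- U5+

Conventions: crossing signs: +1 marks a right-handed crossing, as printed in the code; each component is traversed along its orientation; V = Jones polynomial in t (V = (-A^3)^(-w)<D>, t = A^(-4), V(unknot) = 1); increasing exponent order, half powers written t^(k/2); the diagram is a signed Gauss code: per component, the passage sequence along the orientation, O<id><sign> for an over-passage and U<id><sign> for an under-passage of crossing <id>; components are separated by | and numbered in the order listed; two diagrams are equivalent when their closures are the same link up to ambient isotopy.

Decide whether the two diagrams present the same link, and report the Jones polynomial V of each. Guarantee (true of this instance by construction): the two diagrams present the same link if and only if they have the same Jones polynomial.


same link: yes
V(D1) = -t^-6 + t^-5 - t^-4 + 2t^-3 - t^-2 + t^-1  [8 crossings, <D> = A^-2 - A^2 + 2A^6 - A^10 + A^14 - A^18, w = -2]
V(D2) = -t^-6 + t^-5 - t^-4 + 2t^-3 - t^-2 + t^-1  [10 crossings, <D> = A^-2 - A^2 + 2A^6 - A^10 + A^14 - A^18, w = -2]
insight: one V(t) for all 2 diagrams — one class (guaranteed)


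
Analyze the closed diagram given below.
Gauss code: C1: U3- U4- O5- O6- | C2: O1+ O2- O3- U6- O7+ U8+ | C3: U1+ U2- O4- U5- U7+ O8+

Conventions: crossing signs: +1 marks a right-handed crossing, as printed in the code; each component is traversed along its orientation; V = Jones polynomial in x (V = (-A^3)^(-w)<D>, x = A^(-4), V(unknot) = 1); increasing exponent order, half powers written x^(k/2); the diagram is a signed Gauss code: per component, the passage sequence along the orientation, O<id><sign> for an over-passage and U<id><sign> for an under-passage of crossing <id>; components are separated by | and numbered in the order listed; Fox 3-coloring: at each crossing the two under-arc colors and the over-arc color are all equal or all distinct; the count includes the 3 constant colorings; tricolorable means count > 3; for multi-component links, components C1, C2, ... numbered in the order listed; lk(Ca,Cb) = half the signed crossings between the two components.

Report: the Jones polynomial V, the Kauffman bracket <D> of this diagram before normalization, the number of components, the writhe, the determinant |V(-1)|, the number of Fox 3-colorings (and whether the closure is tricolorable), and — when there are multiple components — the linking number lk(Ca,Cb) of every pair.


Jones polynomial: V(x) = x^-4 + x^-2 + 2
<D> = 2A^-6 + A^2 + A^10; writhe -2
components 3, writhe -2 (8 crossings)
linking number lk(C1,C2) = -1
lk(C1,C3): -1
lk(C2,C3) = +1
3-colorings: 3 of 3^8, det 4 — not tricolorable
note: the 3 component pairs carry total linking -1


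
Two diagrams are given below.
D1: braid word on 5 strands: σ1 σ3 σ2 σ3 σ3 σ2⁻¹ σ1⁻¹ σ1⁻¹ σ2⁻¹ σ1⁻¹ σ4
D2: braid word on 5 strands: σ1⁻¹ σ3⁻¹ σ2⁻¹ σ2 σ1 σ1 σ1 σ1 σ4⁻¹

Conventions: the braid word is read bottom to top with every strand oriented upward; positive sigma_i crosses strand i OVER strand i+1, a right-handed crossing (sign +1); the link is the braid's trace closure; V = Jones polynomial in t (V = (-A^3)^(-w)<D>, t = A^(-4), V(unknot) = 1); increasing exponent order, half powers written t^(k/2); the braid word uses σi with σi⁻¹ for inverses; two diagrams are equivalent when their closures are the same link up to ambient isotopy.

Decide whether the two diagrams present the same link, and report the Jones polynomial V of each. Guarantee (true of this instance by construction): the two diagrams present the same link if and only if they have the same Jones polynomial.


same link: no
V(D1) = -t^(-5/2) - t^(-1/2)  [11 crossings, <D> = A^5 + A^13, w = +1]
V(D2) = -t^(1/2) - t^(3/2) - t^(5/2) + t^(9/2)  (w +1, c 9, <D> = -A^-15 + A^-7 + A^-3 + A)
note: 2 classes among 2 diagrams; unequal V(t) rules out equality


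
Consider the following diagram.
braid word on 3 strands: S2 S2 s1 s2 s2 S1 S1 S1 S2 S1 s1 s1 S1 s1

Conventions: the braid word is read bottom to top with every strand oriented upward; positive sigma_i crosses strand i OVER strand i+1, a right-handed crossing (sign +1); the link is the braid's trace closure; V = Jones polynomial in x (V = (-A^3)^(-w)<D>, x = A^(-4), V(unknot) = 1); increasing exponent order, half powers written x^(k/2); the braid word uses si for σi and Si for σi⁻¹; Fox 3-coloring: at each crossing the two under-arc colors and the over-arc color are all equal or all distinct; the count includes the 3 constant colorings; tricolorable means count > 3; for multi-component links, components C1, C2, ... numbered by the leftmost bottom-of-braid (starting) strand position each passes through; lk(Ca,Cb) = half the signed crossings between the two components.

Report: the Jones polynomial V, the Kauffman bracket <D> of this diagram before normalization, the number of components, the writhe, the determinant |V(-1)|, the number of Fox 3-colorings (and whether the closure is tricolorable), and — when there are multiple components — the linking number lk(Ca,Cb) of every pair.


V(x) = -x^-6 + 2x^-5 - 4x^-4 + 5x^-3 - 4x^-2 + 5x^-1 - 3 + 2x - x^2
bracket: -A^-14 + 2A^-10 - 3A^-6 + 5A^-2 - 4A^2 + 5A^6 - 4A^10 + 2A^14 - A^18, w = -2
1 component, writhe -2, over 14 crossings
det 27, colorings 9 of 3^14 — tricolorable
observation: the word shrinks to σ2⁻¹ σ2⁻¹ σ1 σ2 σ2 σ1⁻¹ σ1⁻¹ σ1⁻¹ σ2⁻¹ σ1 after cancelling


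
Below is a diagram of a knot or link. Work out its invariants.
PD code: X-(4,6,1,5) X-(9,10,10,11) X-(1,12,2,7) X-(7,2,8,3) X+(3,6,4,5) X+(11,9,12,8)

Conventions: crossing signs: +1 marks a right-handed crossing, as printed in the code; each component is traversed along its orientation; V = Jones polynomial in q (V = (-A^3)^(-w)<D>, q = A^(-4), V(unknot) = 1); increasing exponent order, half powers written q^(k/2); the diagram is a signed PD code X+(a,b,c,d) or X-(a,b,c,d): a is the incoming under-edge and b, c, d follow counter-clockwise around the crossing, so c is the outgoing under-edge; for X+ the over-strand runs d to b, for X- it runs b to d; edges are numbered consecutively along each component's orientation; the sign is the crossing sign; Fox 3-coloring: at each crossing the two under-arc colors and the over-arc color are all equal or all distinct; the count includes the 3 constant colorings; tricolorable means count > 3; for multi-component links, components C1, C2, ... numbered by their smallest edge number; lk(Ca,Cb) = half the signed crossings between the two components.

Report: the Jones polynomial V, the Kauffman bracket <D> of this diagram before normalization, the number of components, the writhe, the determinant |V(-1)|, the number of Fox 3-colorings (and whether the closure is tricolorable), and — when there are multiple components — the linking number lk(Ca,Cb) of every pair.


V = q^-3 + q^-2 + q^-1 + 1
<D> = A^-6 + A^-2 + A^2 + A^6 (w = -2)
3 components over 6 crossings, w = -2
lk(C1,C2): 0
lk(C1,C3) = -1
linking number lk(C2,C3) = 0
9 Fox colorings among 3^7, |V(-1)| = 0: tricolorable
why: the 3 component pairs carry total linking -1


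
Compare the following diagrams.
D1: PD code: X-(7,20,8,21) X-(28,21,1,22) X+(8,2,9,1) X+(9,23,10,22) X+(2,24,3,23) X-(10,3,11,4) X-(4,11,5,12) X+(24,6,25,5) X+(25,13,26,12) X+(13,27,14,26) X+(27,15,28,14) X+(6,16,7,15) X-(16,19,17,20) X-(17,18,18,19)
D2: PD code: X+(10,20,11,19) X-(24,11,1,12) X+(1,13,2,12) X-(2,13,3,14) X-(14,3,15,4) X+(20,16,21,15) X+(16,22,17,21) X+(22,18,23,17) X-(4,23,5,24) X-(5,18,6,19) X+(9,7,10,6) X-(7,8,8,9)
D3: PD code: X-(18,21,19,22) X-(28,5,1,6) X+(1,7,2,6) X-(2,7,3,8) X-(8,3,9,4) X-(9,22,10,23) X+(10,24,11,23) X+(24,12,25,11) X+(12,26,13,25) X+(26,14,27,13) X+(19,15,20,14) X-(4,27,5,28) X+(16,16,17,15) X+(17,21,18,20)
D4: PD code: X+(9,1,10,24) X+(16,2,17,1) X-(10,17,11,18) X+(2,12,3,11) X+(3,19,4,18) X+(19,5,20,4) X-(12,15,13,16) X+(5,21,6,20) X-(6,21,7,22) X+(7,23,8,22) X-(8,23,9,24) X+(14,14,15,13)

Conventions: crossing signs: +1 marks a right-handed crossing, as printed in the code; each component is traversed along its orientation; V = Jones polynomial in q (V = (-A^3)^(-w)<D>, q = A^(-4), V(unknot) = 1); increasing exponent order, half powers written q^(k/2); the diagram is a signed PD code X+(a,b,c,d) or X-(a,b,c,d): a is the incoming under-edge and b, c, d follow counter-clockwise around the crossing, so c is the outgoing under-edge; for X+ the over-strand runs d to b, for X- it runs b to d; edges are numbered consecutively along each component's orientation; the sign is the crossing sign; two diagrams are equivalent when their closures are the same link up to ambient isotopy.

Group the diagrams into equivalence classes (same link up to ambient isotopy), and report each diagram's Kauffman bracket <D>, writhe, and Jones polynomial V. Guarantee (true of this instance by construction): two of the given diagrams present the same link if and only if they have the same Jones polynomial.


grouping into links: {D1, D4} | {D2, D3}
V(D1) = q - q^2 + 2q^3 - q^4 + q^5 - q^6  (w +2, c 14, <D> = -A^-18 + A^-14 - A^-10 + 2A^-6 - A^-2 + A^2)
V(D2) = -q^-3 + q^-2 - q^-1 + 3 - q + q^2 - q^3  [12 crossings, <D> = -A^-12 + A^-8 - A^-4 + 3 - A^4 + A^8 - A^12, w = 0]
V(D3) = -q^-3 + q^-2 - q^-1 + 3 - q + q^2 - q^3  [14 crossings, <D> = -A^-6 + A^-2 - A^2 + 3A^6 - A^10 + A^14 - A^18, w = +2]
V(D4) = q - q^2 + 2q^3 - q^4 + q^5 - q^6  (w +4, c 12, <D> = -A^-12 + A^-8 - A^-4 + 2 - A^4 + A^8)
why: comparing 4 Jones polynomials yields 2 groups


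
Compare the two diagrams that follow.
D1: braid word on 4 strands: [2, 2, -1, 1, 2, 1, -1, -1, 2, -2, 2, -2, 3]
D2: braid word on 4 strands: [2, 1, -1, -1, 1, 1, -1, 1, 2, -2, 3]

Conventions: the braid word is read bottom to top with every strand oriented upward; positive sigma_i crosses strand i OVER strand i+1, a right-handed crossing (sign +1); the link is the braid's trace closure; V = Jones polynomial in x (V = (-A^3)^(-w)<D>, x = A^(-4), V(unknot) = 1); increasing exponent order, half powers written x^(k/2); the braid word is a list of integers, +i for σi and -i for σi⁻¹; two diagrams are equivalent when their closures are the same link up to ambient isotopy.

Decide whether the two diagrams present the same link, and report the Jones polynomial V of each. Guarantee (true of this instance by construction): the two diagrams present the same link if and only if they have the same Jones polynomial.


equivalent: no
D1 (bracket A^-7 - A^-3 - A^5; 13 crossings at w = +3): V = x + x^3 - x^4
V(D2) = 1  (w +3, c 11, <D> = -A^9)
key observation: 2 values of V(x) split the 2 diagrams


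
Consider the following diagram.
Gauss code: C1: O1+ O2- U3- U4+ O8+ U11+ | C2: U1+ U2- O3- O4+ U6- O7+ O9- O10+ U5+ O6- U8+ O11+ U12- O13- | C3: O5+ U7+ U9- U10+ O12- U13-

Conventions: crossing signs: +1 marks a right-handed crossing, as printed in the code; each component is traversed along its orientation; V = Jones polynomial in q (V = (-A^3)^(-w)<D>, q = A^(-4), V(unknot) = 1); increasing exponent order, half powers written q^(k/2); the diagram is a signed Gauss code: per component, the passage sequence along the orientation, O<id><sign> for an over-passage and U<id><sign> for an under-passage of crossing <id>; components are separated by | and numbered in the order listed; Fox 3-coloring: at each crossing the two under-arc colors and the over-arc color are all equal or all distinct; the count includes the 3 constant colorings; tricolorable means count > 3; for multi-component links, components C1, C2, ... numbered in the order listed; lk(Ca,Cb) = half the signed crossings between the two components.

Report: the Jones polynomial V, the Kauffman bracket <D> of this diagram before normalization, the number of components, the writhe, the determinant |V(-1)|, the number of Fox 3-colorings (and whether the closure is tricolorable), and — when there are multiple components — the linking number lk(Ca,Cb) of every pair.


V = -q^-3 + 2q^-2 - 2q^-1 + 4 - 2q + 3q^2 - q^3 + q^4
<D> = -A^-13 + A^-9 - 3A^-5 + 2A^-1 - 4A^3 + 2A^7 - 2A^11 + A^15 (w = +1)
3 components over 13 crossings, w = +1
lk(C1,C2): +1
lk(C1,C3) = 0
linking number lk(C2,C3) = 0
3 Fox colorings among 3^13, |V(-1)| = 16: not tricolorable
why: summing lk over 3 pairs gives +1


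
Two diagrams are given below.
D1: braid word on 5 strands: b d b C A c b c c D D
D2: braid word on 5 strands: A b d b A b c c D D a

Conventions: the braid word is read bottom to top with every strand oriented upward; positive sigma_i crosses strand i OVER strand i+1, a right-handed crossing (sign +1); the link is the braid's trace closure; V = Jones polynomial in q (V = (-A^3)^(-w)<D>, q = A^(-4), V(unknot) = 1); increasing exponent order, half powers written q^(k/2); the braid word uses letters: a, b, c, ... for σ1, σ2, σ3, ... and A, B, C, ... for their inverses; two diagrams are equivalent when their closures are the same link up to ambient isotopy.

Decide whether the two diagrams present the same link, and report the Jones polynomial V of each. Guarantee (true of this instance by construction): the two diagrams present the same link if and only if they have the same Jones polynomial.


equivalent: yes
D1 (bracket -A^-17 + A^-13 - A^-9 + 2A^-5 + A^3; 11 crossings at w = +3): V = -q^(3/2) - 2q^(7/2) + q^(9/2) - q^(11/2) + q^(13/2)
V(D2) = -q^(3/2) - 2q^(7/2) + q^(9/2) - q^(11/2) + q^(13/2)  (w +3, c 11, <D> = -A^-17 + A^-13 - A^-9 + 2A^-5 + A^3)
key observation: D2 (11 crossings) and D1 (11) are Markov-related braid presentations


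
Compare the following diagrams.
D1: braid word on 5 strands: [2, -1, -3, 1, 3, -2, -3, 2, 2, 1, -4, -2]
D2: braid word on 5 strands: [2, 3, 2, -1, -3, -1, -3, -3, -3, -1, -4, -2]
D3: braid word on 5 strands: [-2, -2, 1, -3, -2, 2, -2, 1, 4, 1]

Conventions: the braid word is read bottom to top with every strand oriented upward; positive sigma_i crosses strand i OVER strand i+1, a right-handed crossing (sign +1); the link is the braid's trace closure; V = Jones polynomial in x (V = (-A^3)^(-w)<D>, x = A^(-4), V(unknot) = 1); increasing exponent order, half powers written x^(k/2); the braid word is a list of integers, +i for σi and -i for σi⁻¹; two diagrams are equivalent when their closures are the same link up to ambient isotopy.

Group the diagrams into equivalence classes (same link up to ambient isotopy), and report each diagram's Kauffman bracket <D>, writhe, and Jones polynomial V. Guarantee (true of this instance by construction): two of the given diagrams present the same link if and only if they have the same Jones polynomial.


grouping into links: {D1} | {D2} | {D3}
V(D1) = 1  (w 0, c 12, <D> = 1)
V(D2) = x^-8 - 2x^-7 + x^-6 - 2x^-5 + 2x^-4 + x^-2  [12 crossings, <D> = A^-10 + 2A^-2 - 2A^2 + A^6 - 2A^10 + A^14, w = -6]
V(D3) = -x^-3 + 2x^-2 - 2x^-1 + 3 - 2x + 2x^2 - x^3  [10 crossings, <D> = -A^-12 + 2A^-8 - 2A^-4 + 3 - 2A^4 + 2A^8 - A^12, w = 0]
why: comparing 3 Jones polynomials yields 3 groups


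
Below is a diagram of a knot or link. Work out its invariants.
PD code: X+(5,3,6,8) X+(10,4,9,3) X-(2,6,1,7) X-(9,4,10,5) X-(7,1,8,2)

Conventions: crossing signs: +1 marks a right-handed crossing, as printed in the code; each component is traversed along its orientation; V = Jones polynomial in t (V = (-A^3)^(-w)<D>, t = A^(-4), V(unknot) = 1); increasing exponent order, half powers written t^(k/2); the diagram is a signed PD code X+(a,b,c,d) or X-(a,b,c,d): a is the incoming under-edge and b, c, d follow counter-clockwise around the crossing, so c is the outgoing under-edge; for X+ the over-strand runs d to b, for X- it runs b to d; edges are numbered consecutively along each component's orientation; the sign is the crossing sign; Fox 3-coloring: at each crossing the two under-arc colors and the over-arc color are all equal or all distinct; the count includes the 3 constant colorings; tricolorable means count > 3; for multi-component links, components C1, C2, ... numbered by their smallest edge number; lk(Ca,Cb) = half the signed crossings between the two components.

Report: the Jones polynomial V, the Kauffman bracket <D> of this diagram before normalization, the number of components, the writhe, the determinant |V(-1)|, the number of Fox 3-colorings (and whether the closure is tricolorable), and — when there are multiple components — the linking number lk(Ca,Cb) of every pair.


V(t) = t^-3 + t^-2 + t^-1 + 1
bracket: -A^-3 - A - A^5 - A^9, w = -1
3 components, writhe -1, over 5 crossings
lk(C1,C2) = -1
linking number lk(C1,C3) = 0
lk(C2,C3): 0
det 0, colorings 9 of 3^5 — tricolorable
observation: w = -1 shifts under R1 moves; the (-A^3)^(1) factor cancels that in V


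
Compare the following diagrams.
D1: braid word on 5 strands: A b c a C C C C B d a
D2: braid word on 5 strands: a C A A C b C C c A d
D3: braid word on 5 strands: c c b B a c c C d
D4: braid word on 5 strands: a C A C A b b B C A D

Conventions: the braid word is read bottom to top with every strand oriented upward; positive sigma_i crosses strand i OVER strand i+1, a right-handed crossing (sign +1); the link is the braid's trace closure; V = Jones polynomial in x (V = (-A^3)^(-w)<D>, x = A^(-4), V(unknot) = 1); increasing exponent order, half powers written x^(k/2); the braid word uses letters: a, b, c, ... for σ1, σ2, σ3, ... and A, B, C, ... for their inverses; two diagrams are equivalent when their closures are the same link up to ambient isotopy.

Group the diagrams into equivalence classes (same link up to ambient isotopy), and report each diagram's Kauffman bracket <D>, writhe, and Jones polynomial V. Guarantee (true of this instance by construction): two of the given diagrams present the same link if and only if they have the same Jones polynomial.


equivalence classes: {D1} | {D2, D4} | {D3}
D1 (bracket A^-1 + A^3 + A^7 - A^15; 11 crossings at w = -1): V = x^(-9/2) - x^(-5/2) - x^(-3/2) - x^(-1/2)
V(D2) = x^(-13/2) - x^(-11/2) + x^(-9/2) - 2x^(-7/2) - x^(-3/2)  [11 crossings, <D> = A^-3 + 2A^5 - A^9 + A^13 - A^17, w = -3]
V(D3) = -x^(1/2) - x^(3/2) - x^(5/2) + x^(9/2)  (w +5, c 9, <D> = -A^-3 + A^5 + A^9 + A^13)
D4 (bracket A^-9 + 2A^-1 - A^3 + A^7 - A^11; 11 crossings at w = -5): V = x^(-13/2) - x^(-11/2) + x^(-9/2) - 2x^(-7/2) - x^(-3/2)
observation: comparing 4 Jones polynomials yields 3 groups


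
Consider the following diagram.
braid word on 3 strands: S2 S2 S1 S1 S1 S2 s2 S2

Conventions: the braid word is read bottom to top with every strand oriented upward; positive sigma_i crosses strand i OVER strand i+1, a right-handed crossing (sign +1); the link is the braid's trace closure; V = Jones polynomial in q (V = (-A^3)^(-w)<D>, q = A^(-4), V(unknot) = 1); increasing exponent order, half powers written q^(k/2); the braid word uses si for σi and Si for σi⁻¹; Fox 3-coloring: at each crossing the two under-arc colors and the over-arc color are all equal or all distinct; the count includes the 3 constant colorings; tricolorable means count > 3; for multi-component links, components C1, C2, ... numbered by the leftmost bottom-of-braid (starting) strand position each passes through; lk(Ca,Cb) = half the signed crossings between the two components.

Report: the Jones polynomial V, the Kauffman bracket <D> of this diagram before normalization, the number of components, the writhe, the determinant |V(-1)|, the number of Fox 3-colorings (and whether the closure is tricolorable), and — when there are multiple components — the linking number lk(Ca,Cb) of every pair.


V(q) = q^-8 - 2q^-7 + q^-6 - 2q^-5 + 2q^-4 + q^-2
bracket: A^-10 + 2A^-2 - 2A^2 + A^6 - 2A^10 + A^14, w = -6
1 component, writhe -6, over 8 crossings
det 9, colorings 27 of 3^8 — tricolorable
observation: the span of V is 6, forcing >= 6 crossings in any diagram


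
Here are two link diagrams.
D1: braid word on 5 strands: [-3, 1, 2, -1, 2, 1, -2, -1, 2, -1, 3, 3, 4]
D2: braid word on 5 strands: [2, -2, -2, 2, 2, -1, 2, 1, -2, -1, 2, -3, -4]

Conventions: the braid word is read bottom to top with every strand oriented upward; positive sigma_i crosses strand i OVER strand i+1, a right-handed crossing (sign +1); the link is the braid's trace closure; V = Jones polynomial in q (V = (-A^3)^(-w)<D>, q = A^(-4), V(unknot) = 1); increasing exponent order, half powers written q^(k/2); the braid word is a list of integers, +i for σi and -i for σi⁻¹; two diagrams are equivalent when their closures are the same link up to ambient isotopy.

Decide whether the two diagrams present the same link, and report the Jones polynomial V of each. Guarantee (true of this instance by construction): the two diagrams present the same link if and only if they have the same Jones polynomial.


equivalent: yes
D1 (bracket -A^-5 + A^-1 - A^3 + 2A^7 + A^15; 13 crossings at w = +3): V = -q^(-3/2) - 2q^(1/2) + q^(3/2) - q^(5/2) + q^(7/2)
D2 (bracket -A^-17 + A^-13 - A^-9 + 2A^-5 + A^3; 13 crossings at w = -1): V = -q^(-3/2) - 2q^(1/2) + q^(3/2) - q^(5/2) + q^(7/2)
key observation: Markov moves rewrite D1 (13 crossings) into D2 (13)
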